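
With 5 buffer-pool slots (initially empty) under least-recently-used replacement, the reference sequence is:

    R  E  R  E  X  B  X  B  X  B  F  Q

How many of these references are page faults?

R → fault, frames [R]
E → fault, frames [R, E]
R → hit
E → hit
X → fault, frames [R, E, X]
B → fault, frames [R, E, X, B]
X → hit
B → hit
X → hit
B → hit
F → fault, frames [R, E, X, B, F]
Q → fault, evict R, frames [E, X, B, F, Q]
Page faults: 6.

6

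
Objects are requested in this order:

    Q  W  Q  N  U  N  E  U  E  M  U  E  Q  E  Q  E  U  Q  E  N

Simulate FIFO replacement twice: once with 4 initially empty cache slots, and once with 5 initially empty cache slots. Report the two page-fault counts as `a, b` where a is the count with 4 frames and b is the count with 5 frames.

4 frames: F F . F F . F . . F . . F . . . . . . F → 8 faults.
5 frames: F F . F F . F . . F . . F . . . . . . . → 7 faults.
7 < 8: adding a frame reduced faults, as is typical.

8, 7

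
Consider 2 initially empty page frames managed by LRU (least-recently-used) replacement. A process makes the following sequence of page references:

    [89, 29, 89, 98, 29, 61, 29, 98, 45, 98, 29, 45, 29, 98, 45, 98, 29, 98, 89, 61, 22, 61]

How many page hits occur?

7

89 → fault, frames (89)
29 → fault, frames (89 29)
89 → hit
98 → fault, evict 29, frames (89 98)
29 → fault, evict 89, frames (98 29)
61 → fault, evict 98, frames (29 61)
29 → hit
98 → fault, evict 61, frames (29 98)
45 → fault, evict 29, frames (98 45)
98 → hit
29 → fault, evict 45, frames (98 29)
45 → fault, evict 98, frames (29 45)
29 → hit
98 → fault, evict 45, frames (29 98)
45 → fault, evict 29, frames (98 45)
98 → hit
29 → fault, evict 45, frames (98 29)
98 → hit
89 → fault, evict 29, frames (98 89)
61 → fault, evict 98, frames (89 61)
22 → fault, evict 89, frames (61 22)
61 → hit
Hits: 7.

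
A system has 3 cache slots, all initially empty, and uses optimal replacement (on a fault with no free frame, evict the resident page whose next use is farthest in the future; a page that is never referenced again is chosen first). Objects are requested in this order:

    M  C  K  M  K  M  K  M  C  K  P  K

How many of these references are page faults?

M -> fault, frames (M)
C -> fault, frames (M C)
K -> fault, frames (M C K)
M -> hit
K -> hit
M -> hit
K -> hit
M -> hit
C -> hit
K -> hit
P -> fault, evict C, frames (M K P)
K -> hit
Page faults: 4.

4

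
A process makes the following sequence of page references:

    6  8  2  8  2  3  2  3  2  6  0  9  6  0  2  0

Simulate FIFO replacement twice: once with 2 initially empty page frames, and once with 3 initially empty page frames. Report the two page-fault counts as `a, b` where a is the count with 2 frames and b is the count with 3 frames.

2 frames: F F F . . F . . . F F F F F F . → 10 faults.
3 frames: F F F . . F . . . F F F . . F . → 8 faults.
8 < 10: adding a frame reduced faults, as is typical.

10, 8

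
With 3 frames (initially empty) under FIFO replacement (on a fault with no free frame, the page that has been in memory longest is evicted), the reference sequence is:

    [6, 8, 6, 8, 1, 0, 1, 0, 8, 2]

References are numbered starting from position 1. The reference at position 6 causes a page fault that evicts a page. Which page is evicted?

pos 1: 6 -> miss, frames {6}
pos 2: 8 -> miss, frames {6,8}
pos 3: 6 -> hit
pos 4: 8 -> hit
pos 5: 1 -> miss, frames {6,8,1}
pos 6: 0 -> miss, evict 6, frames {8,1,0}
At position 6, page 6 is evicted.

6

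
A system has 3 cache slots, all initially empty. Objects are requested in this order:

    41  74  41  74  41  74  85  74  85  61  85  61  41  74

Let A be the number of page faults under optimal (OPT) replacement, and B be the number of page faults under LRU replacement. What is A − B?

Under OPT: F F . . . . F . . F . . . F → 5 faults.
Under LRU: F F . . . . F . . F . . F F → 6 faults.
A − B = 5 − 6 = -1.

-1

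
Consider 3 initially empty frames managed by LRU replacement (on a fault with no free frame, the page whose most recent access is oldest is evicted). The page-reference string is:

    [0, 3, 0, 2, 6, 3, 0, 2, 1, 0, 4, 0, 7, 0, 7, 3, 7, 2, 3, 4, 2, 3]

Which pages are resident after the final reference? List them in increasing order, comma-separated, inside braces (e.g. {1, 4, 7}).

{2, 3, 4}

0: miss, frames {0}
3: miss, frames {0,3}
0: hit
2: miss, frames {3,0,2}
6: miss, evict 3, frames {0,2,6}
3: miss, evict 0, frames {2,6,3}
0: miss, evict 2, frames {6,3,0}
2: miss, evict 6, frames {3,0,2}
1: miss, evict 3, frames {0,2,1}
0: hit
4: miss, evict 2, frames {1,0,4}
0: hit
7: miss, evict 1, frames {4,0,7}
0: hit
7: hit
3: miss, evict 4, frames {0,7,3}
7: hit
2: miss, evict 0, frames {3,7,2}
3: hit
4: miss, evict 7, frames {2,3,4}
2: hit
3: hit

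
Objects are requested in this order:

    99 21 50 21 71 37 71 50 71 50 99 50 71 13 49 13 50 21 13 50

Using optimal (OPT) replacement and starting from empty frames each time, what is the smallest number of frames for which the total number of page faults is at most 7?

5

f=1: 20 faults
f=2: 13 faults
f=3: 9 faults
f=4: 8 faults
f=5: 7 faults
f=6: 7 faults
f=7: 7 faults
Smallest f with faults ≤ 7 is 5.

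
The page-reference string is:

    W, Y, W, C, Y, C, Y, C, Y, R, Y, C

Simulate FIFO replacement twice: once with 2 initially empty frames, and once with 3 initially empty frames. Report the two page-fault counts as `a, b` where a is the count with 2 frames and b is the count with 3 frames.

6, 4

2 frames: F F . F . . . . . F F F → 6 faults.
3 frames: F F . F . . . . . F . . → 4 faults.
4 < 6: adding a frame reduced faults, as is typical.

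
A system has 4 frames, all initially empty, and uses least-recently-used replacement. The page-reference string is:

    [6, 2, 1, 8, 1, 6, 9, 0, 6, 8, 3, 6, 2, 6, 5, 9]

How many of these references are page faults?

6 -> miss, frames {6}
2 -> miss, frames {6,2}
1 -> miss, frames {6,2,1}
8 -> miss, frames {6,2,1,8}
1 -> hit
6 -> hit
9 -> miss, evict 2, frames {8,1,6,9}
0 -> miss, evict 8, frames {1,6,9,0}
6 -> hit
8 -> miss, evict 1, frames {9,0,6,8}
3 -> miss, evict 9, frames {0,6,8,3}
6 -> hit
2 -> miss, evict 0, frames {8,3,6,2}
6 -> hit
5 -> miss, evict 8, frames {3,2,6,5}
9 -> miss, evict 3, frames {2,6,5,9}
Page faults: 11.

11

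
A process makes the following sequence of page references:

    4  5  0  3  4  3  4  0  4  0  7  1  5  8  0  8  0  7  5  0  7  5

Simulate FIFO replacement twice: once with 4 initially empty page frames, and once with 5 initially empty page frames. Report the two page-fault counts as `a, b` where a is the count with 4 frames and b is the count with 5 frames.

10, 9

4 frames: F F F F . . . . . . F F F F F . . F . . . . → 10 faults.
5 frames: F F F F . . . . . . F F . F . . . . F F . . → 9 faults.
9 < 10: adding a frame reduced faults, as is typical.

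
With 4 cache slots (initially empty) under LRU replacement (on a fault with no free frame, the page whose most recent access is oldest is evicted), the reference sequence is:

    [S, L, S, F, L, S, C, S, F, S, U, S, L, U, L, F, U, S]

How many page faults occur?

S → fault, frames (S)
L → fault, frames (S L)
S → hit
F → fault, frames (L S F)
L → hit
S → hit
C → fault, frames (F L S C)
S → hit
F → hit
S → hit
U → fault, evict L, frames (C F S U)
S → hit
L → fault, evict C, frames (F U S L)
U → hit
L → hit
F → hit
U → hit
S → hit
Page faults: 6.

6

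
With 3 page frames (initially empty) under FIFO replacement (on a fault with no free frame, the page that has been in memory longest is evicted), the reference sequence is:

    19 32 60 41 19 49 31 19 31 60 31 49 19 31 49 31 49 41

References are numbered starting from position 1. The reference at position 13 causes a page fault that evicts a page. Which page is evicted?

49

pos 1: 19 -> miss, frames {19}
pos 2: 32 -> miss, frames {19,32}
pos 3: 60 -> miss, frames {19,32,60}
pos 4: 41 -> miss, evict 19, frames {32,60,41}
pos 5: 19 -> miss, evict 32, frames {60,41,19}
pos 6: 49 -> miss, evict 60, frames {41,19,49}
pos 7: 31 -> miss, evict 41, frames {19,49,31}
pos 8: 19 -> hit
pos 9: 31 -> hit
pos 10: 60 -> miss, evict 19, frames {49,31,60}
pos 11: 31 -> hit
pos 12: 49 -> hit
pos 13: 19 -> miss, evict 49, frames {31,60,19}
At position 13, page 49 is evicted.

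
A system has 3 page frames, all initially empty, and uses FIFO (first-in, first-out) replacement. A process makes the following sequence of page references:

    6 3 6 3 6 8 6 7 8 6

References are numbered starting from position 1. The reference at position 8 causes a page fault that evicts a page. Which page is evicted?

6

pos 1: 6 -> fault, frames {6}
pos 2: 3 -> fault, frames {6,3}
pos 3: 6 -> hit
pos 4: 3 -> hit
pos 5: 6 -> hit
pos 6: 8 -> fault, frames {6,3,8}
pos 7: 6 -> hit
pos 8: 7 -> fault, evict 6, frames {3,8,7}
At position 8, page 6 is evicted.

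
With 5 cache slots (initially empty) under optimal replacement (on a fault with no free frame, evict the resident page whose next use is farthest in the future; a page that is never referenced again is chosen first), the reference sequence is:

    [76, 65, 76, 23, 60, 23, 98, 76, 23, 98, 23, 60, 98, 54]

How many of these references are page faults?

6

76: fault, frames (76)
65: fault, frames (76 65)
76: hit
23: fault, frames (76 65 23)
60: fault, frames (76 65 23 60)
23: hit
98: fault, frames (76 65 23 60 98)
76: hit
23: hit
98: hit
23: hit
60: hit
98: hit
54: fault, evict 98, frames (76 65 23 60 54)
Page faults: 6.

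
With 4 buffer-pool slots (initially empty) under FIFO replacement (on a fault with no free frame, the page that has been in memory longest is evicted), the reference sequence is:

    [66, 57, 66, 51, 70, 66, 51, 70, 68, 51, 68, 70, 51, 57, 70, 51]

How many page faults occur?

5

66: fault, frames (66)
57: fault, frames (66 57)
66: hit
51: fault, frames (66 57 51)
70: fault, frames (66 57 51 70)
66: hit
51: hit
70: hit
68: fault, evict 66, frames (57 51 70 68)
51: hit
68: hit
70: hit
51: hit
57: hit
70: hit
51: hit
Page faults: 5.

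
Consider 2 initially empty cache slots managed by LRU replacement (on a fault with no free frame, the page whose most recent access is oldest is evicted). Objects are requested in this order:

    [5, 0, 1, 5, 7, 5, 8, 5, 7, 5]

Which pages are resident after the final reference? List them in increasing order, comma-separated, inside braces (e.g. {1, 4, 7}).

5: miss, frames (5)
0: miss, frames (5 0)
1: miss, evict 5, frames (0 1)
5: miss, evict 0, frames (1 5)
7: miss, evict 1, frames (5 7)
5: hit
8: miss, evict 7, frames (5 8)
5: hit
7: miss, evict 8, frames (5 7)
5: hit

{5, 7}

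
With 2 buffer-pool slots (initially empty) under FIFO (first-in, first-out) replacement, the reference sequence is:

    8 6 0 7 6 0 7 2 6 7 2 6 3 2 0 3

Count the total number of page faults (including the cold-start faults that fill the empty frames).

8 -> miss, frames [8]
6 -> miss, frames [8, 6]
0 -> miss, evict 8, frames [6, 0]
7 -> miss, evict 6, frames [0, 7]
6 -> miss, evict 0, frames [7, 6]
0 -> miss, evict 7, frames [6, 0]
7 -> miss, evict 6, frames [0, 7]
2 -> miss, evict 0, frames [7, 2]
6 -> miss, evict 7, frames [2, 6]
7 -> miss, evict 2, frames [6, 7]
2 -> miss, evict 6, frames [7, 2]
6 -> miss, evict 7, frames [2, 6]
3 -> miss, evict 2, frames [6, 3]
2 -> miss, evict 6, frames [3, 2]
0 -> miss, evict 3, frames [2, 0]
3 -> miss, evict 2, frames [0, 3]
Page faults: 16.

16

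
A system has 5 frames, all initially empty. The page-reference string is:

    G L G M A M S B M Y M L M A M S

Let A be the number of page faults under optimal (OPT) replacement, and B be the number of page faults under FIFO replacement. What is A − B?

-4

Under OPT: F F . F F . F F . F . . . . . . → 7 faults.
Under FIFO: F F . F F . F F . F . F F F . F → 11 faults.
A − B = 7 − 11 = -4.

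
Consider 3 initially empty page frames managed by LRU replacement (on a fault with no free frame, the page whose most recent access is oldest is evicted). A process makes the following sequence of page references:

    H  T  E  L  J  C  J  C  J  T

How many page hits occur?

H: miss, frames [H]
T: miss, frames [H, T]
E: miss, frames [H, T, E]
L: miss, evict H, frames [T, E, L]
J: miss, evict T, frames [E, L, J]
C: miss, evict E, frames [L, J, C]
J: hit
C: hit
J: hit
T: miss, evict L, frames [C, J, T]
Hits: 3.

3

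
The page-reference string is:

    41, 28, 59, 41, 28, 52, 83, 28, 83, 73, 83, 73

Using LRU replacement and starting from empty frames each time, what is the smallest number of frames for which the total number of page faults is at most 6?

f=1: 12 faults
f=2: 9 faults
f=3: 6 faults
f=4: 6 faults
f=5: 6 faults
f=6: 6 faults
Smallest f with faults ≤ 6 is 3.

3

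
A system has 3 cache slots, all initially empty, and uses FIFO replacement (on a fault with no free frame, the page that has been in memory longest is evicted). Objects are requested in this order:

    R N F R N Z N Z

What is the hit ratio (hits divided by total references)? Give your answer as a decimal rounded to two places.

R -> fault, frames [R]
N -> fault, frames [R, N]
F -> fault, frames [R, N, F]
R -> hit
N -> hit
Z -> fault, evict R, frames [N, F, Z]
N -> hit
Z -> hit
Hits: 4 of 8 references → 4/8 = 0.5000.

0.50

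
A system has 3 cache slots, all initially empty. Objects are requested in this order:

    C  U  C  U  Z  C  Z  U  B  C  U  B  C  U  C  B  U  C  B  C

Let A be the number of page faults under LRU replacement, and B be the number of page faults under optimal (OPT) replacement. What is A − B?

Under LRU: F F . . F . . . F F . . . . . . . . . . → 5 faults.
Under OPT: F F . . F . . . F . . . . . . . . . . . → 4 faults.
A − B = 5 − 4 = 1.

1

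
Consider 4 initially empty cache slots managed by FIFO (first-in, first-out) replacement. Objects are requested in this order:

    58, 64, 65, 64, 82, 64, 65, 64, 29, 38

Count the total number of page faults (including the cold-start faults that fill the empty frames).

6

58 → fault, frames {58}
64 → fault, frames {58,64}
65 → fault, frames {58,64,65}
64 → hit
82 → fault, frames {58,64,65,82}
64 → hit
65 → hit
64 → hit
29 → fault, evict 58, frames {64,65,82,29}
38 → fault, evict 64, frames {65,82,29,38}
Page faults: 6.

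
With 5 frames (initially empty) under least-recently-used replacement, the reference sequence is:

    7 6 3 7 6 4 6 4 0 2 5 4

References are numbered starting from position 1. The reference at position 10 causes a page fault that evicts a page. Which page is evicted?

3

pos 1: 7 → miss, frames {7}
pos 2: 6 → miss, frames {7,6}
pos 3: 3 → miss, frames {7,6,3}
pos 4: 7 → hit
pos 5: 6 → hit
pos 6: 4 → miss, frames {3,7,6,4}
pos 7: 6 → hit
pos 8: 4 → hit
pos 9: 0 → miss, frames {3,7,6,4,0}
pos 10: 2 → miss, evict 3, frames {7,6,4,0,2}
At position 10, page 3 is evicted.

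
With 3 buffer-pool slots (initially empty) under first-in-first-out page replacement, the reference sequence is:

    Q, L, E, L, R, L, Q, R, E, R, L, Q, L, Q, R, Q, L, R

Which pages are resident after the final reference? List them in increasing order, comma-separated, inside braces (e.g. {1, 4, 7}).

Q -> fault, frames {Q}
L -> fault, frames {Q,L}
E -> fault, frames {Q,L,E}
L -> hit
R -> fault, evict Q, frames {L,E,R}
L -> hit
Q -> fault, evict L, frames {E,R,Q}
R -> hit
E -> hit
R -> hit
L -> fault, evict E, frames {R,Q,L}
Q -> hit
L -> hit
Q -> hit
R -> hit
Q -> hit
L -> hit
R -> hit

{L, Q, R}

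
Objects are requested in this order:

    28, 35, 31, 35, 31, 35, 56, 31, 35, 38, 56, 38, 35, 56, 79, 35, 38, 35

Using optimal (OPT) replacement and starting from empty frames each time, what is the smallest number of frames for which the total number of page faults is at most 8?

f=1: 18 faults
f=2: 9 faults
f=3: 6 faults
f=4: 6 faults
f=5: 6 faults
f=6: 6 faults
Smallest f with faults ≤ 8 is 3.

3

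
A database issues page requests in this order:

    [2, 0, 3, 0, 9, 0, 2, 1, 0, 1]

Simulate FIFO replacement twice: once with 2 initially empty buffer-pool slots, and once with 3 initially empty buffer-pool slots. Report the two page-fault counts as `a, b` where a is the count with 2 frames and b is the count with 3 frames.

8, 7

2 frames: F F F . F F F F F . → 8 faults.
3 frames: F F F . F . F F F . → 7 faults.
7 < 8: adding a frame reduced faults, as is typical.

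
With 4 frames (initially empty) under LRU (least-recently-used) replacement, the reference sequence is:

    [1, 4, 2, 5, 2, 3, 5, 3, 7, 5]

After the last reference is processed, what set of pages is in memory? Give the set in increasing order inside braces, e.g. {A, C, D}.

1 → fault, frames (1)
4 → fault, frames (1 4)
2 → fault, frames (1 4 2)
5 → fault, frames (1 4 2 5)
2 → hit
3 → fault, evict 1, frames (4 5 2 3)
5 → hit
3 → hit
7 → fault, evict 4, frames (2 5 3 7)
5 → hit

{2, 3, 5, 7}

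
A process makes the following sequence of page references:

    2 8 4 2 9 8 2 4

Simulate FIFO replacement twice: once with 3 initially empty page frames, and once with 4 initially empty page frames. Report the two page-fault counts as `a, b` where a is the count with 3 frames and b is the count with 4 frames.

5, 4

3 frames: F F F . F . F . → 5 faults.
4 frames: F F F . F . . . → 4 faults.
4 < 5: adding a frame reduced faults, as is typical.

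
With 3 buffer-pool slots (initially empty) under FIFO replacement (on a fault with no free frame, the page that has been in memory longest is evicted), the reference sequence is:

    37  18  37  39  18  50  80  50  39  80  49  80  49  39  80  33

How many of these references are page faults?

37 -> fault, frames {37}
18 -> fault, frames {37,18}
37 -> hit
39 -> fault, frames {37,18,39}
18 -> hit
50 -> fault, evict 37, frames {18,39,50}
80 -> fault, evict 18, frames {39,50,80}
50 -> hit
39 -> hit
80 -> hit
49 -> fault, evict 39, frames {50,80,49}
80 -> hit
49 -> hit
39 -> fault, evict 50, frames {80,49,39}
80 -> hit
33 -> fault, evict 80, frames {49,39,33}
Page faults: 8.

8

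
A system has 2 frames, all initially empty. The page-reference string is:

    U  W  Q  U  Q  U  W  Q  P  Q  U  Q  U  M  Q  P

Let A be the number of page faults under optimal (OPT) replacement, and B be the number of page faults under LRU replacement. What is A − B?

-3

Under OPT: F F F . . . F . F . F . . F . F → 8 faults.
Under LRU: F F F F . . F F F . F . . F F F → 11 faults.
A − B = 8 − 11 = -3.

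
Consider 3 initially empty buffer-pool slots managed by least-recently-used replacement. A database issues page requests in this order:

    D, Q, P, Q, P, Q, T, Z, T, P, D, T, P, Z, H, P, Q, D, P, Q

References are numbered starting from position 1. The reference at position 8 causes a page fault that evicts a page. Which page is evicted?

P

pos 1: D -> miss, frames {D}
pos 2: Q -> miss, frames {D,Q}
pos 3: P -> miss, frames {D,Q,P}
pos 4: Q -> hit
pos 5: P -> hit
pos 6: Q -> hit
pos 7: T -> miss, evict D, frames {P,Q,T}
pos 8: Z -> miss, evict P, frames {Q,T,Z}
At position 8, page P is evicted.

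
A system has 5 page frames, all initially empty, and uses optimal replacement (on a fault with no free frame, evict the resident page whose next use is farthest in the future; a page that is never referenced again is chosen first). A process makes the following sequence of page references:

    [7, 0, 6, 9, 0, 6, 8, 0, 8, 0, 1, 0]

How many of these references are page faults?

7: fault, frames [7]
0: fault, frames [7, 0]
6: fault, frames [7, 0, 6]
9: fault, frames [7, 0, 6, 9]
0: hit
6: hit
8: fault, frames [7, 0, 6, 9, 8]
0: hit
8: hit
0: hit
1: fault, evict 8, frames [7, 0, 6, 9, 1]
0: hit
Page faults: 6.

6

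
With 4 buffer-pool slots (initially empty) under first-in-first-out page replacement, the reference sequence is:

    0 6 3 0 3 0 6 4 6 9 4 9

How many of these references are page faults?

0 -> miss, frames (0)
6 -> miss, frames (0 6)
3 -> miss, frames (0 6 3)
0 -> hit
3 -> hit
0 -> hit
6 -> hit
4 -> miss, frames (0 6 3 4)
6 -> hit
9 -> miss, evict 0, frames (6 3 4 9)
4 -> hit
9 -> hit
Page faults: 5.

5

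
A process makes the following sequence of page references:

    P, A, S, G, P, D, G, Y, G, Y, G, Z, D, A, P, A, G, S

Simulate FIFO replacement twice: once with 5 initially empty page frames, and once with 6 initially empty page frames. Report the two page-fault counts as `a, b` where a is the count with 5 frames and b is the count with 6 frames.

11, 10

5 frames: F F F F . F . F . . . F . F F . F F → 11 faults.
6 frames: F F F F . F . F . . . F . . F F . F → 10 faults.
10 < 11: adding a frame reduced faults, as is typical.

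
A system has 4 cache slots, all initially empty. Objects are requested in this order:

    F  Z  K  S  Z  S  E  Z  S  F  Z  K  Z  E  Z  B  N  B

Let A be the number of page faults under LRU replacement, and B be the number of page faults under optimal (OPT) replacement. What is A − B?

2

Under LRU: F F F F . . F . . F . F . F . F F . → 10 faults.
Under OPT: F F F F . . F . . . . F . . . F F . → 8 faults.
A − B = 10 − 8 = 2.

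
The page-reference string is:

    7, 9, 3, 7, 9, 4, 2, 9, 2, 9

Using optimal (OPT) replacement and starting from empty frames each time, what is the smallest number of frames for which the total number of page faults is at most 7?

2

f=1: 10 faults
f=2: 6 faults
f=3: 5 faults
f=4: 5 faults
f=5: 5 faults
Smallest f with faults ≤ 7 is 2.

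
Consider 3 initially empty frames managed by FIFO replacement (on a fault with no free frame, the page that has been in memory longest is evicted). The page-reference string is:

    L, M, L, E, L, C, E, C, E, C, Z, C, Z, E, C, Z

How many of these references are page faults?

5

L: miss, frames {L}
M: miss, frames {L,M}
L: hit
E: miss, frames {L,M,E}
L: hit
C: miss, evict L, frames {M,E,C}
E: hit
C: hit
E: hit
C: hit
Z: miss, evict M, frames {E,C,Z}
C: hit
Z: hit
E: hit
C: hit
Z: hit
Page faults: 5.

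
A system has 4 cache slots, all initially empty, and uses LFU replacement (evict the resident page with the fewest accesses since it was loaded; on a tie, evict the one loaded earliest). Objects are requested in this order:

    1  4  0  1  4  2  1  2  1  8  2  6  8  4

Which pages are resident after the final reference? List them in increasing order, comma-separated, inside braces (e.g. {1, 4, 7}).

1: miss, frames (1)
4: miss, frames (1 4)
0: miss, frames (1 4 0)
1: hit
4: hit
2: miss, frames (1 4 0 2)
1: hit
2: hit
1: hit
8: miss, evict 0, frames (1 4 2 8)
2: hit
6: miss, evict 8, frames (1 4 2 6)
8: miss, evict 6, frames (1 4 2 8)
4: hit

{1, 2, 4, 8}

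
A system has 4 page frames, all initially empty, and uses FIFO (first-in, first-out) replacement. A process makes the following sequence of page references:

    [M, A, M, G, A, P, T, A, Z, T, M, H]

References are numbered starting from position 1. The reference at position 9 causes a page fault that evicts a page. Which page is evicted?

A

pos 1: M → fault, frames [M]
pos 2: A → fault, frames [M, A]
pos 3: M → hit
pos 4: G → fault, frames [M, A, G]
pos 5: A → hit
pos 6: P → fault, frames [M, A, G, P]
pos 7: T → fault, evict M, frames [A, G, P, T]
pos 8: A → hit
pos 9: Z → fault, evict A, frames [G, P, T, Z]
At position 9, page A is evicted.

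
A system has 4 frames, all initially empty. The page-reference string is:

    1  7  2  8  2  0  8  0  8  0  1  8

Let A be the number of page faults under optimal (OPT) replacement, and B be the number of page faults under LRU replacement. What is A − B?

Under OPT: F F F F . F . . . . . . → 5 faults.
Under LRU: F F F F . F . . . . F . → 6 faults.
A − B = 5 − 6 = -1.

-1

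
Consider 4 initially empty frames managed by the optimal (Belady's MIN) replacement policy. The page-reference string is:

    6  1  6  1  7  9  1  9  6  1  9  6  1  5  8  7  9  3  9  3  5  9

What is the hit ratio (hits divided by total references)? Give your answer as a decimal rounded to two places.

6 -> miss, frames (6)
1 -> miss, frames (6 1)
6 -> hit
1 -> hit
7 -> miss, frames (6 1 7)
9 -> miss, frames (6 1 7 9)
1 -> hit
9 -> hit
6 -> hit
1 -> hit
9 -> hit
6 -> hit
1 -> hit
5 -> miss, evict 1, frames (6 7 9 5)
8 -> miss, evict 6, frames (7 9 5 8)
7 -> hit
9 -> hit
3 -> miss, evict 8, frames (7 9 5 3)
9 -> hit
3 -> hit
5 -> hit
9 -> hit
Hits: 15 of 22 references → 15/22 = 0.6818.

0.68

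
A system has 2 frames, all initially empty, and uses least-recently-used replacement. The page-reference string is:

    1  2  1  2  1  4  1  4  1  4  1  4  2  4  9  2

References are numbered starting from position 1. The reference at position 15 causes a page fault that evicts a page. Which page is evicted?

2

pos 1: 1 -> fault, frames [1]
pos 2: 2 -> fault, frames [1, 2]
pos 3: 1 -> hit
pos 4: 2 -> hit
pos 5: 1 -> hit
pos 6: 4 -> fault, evict 2, frames [1, 4]
pos 7: 1 -> hit
pos 8: 4 -> hit
pos 9: 1 -> hit
pos 10: 4 -> hit
pos 11: 1 -> hit
pos 12: 4 -> hit
pos 13: 2 -> fault, evict 1, frames [4, 2]
pos 14: 4 -> hit
pos 15: 9 -> fault, evict 2, frames [4, 9]
At position 15, page 2 is evicted.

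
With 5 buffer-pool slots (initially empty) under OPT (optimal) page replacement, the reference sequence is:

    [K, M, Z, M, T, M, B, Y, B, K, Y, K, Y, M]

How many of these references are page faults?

K → miss, frames {K}
M → miss, frames {K,M}
Z → miss, frames {K,M,Z}
M → hit
T → miss, frames {K,M,Z,T}
M → hit
B → miss, frames {K,M,Z,T,B}
Y → miss, evict T, frames {K,M,Z,B,Y}
B → hit
K → hit
Y → hit
K → hit
Y → hit
M → hit
Page faults: 6.

6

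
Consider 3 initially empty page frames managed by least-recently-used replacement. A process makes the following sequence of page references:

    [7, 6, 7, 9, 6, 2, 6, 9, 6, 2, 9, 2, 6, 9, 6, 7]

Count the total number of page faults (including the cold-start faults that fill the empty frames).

5

7: miss, frames {7}
6: miss, frames {7,6}
7: hit
9: miss, frames {6,7,9}
6: hit
2: miss, evict 7, frames {9,6,2}
6: hit
9: hit
6: hit
2: hit
9: hit
2: hit
6: hit
9: hit
6: hit
7: miss, evict 2, frames {9,6,7}
Page faults: 5.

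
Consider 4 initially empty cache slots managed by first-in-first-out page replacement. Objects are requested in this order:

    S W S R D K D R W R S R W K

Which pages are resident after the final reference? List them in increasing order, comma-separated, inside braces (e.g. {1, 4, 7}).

S -> miss, frames (S)
W -> miss, frames (S W)
S -> hit
R -> miss, frames (S W R)
D -> miss, frames (S W R D)
K -> miss, evict S, frames (W R D K)
D -> hit
R -> hit
W -> hit
R -> hit
S -> miss, evict W, frames (R D K S)
R -> hit
W -> miss, evict R, frames (D K S W)
K -> hit

{D, K, S, W}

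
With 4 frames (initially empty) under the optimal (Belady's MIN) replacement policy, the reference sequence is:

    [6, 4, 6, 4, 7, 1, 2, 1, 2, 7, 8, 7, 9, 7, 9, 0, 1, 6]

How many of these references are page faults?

6 -> miss, frames [6]
4 -> miss, frames [6, 4]
6 -> hit
4 -> hit
7 -> miss, frames [6, 4, 7]
1 -> miss, frames [6, 4, 7, 1]
2 -> miss, evict 4, frames [6, 7, 1, 2]
1 -> hit
2 -> hit
7 -> hit
8 -> miss, evict 2, frames [6, 7, 1, 8]
7 -> hit
9 -> miss, evict 8, frames [6, 7, 1, 9]
7 -> hit
9 -> hit
0 -> miss, evict 9, frames [6, 7, 1, 0]
1 -> hit
6 -> hit
Page faults: 8.

8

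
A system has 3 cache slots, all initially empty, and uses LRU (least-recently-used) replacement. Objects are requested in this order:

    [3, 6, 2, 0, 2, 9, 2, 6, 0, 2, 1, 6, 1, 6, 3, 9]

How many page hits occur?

3: fault, frames [3]
6: fault, frames [3, 6]
2: fault, frames [3, 6, 2]
0: fault, evict 3, frames [6, 2, 0]
2: hit
9: fault, evict 6, frames [0, 2, 9]
2: hit
6: fault, evict 0, frames [9, 2, 6]
0: fault, evict 9, frames [2, 6, 0]
2: hit
1: fault, evict 6, frames [0, 2, 1]
6: fault, evict 0, frames [2, 1, 6]
1: hit
6: hit
3: fault, evict 2, frames [1, 6, 3]
9: fault, evict 1, frames [6, 3, 9]
Hits: 5.

5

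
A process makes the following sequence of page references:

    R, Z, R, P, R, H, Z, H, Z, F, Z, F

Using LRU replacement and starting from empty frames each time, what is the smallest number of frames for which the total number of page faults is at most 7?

2

f=1: 12 faults
f=2: 6 faults
f=3: 6 faults
f=4: 5 faults
f=5: 5 faults
Smallest f with faults ≤ 7 is 2.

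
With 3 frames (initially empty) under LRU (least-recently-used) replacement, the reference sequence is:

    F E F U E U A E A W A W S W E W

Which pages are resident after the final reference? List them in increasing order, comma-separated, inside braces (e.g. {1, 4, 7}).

{E, S, W}

F -> fault, frames (F)
E -> fault, frames (F E)
F -> hit
U -> fault, frames (E F U)
E -> hit
U -> hit
A -> fault, evict F, frames (E U A)
E -> hit
A -> hit
W -> fault, evict U, frames (E A W)
A -> hit
W -> hit
S -> fault, evict E, frames (A W S)
W -> hit
E -> fault, evict A, frames (S W E)
W -> hit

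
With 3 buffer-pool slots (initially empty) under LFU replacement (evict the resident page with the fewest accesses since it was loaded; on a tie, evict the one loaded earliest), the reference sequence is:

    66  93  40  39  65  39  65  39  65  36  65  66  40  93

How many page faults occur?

9

66 -> miss, frames {66}
93 -> miss, frames {66,93}
40 -> miss, frames {66,93,40}
39 -> miss, evict 66, frames {93,40,39}
65 -> miss, evict 93, frames {40,39,65}
39 -> hit
65 -> hit
39 -> hit
65 -> hit
36 -> miss, evict 40, frames {39,65,36}
65 -> hit
66 -> miss, evict 36, frames {39,65,66}
40 -> miss, evict 66, frames {39,65,40}
93 -> miss, evict 40, frames {39,65,93}
Page faults: 9.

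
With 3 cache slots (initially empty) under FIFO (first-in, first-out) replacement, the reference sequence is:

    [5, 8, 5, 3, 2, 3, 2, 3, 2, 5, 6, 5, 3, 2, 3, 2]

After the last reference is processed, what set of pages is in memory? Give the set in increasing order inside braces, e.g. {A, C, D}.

5: fault, frames {5}
8: fault, frames {5,8}
5: hit
3: fault, frames {5,8,3}
2: fault, evict 5, frames {8,3,2}
3: hit
2: hit
3: hit
2: hit
5: fault, evict 8, frames {3,2,5}
6: fault, evict 3, frames {2,5,6}
5: hit
3: fault, evict 2, frames {5,6,3}
2: fault, evict 5, frames {6,3,2}
3: hit
2: hit

{2, 3, 6}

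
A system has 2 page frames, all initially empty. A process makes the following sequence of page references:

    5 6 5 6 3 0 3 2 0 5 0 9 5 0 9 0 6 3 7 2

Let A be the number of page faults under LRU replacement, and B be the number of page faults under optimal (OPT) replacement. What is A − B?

3

Under LRU: F F . . F F . F F F . F F F F . F F F F → 15 faults.
Under OPT: F F . . F F . F . F . F . F . . F F F F → 12 faults.
A − B = 15 − 12 = 3.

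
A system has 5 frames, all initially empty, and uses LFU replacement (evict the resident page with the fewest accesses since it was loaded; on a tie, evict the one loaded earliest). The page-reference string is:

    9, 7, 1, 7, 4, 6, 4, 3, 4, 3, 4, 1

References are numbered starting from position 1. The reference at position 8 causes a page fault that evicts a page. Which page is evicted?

pos 1: 9: miss, frames {9}
pos 2: 7: miss, frames {9,7}
pos 3: 1: miss, frames {9,7,1}
pos 4: 7: hit
pos 5: 4: miss, frames {9,7,1,4}
pos 6: 6: miss, frames {9,7,1,4,6}
pos 7: 4: hit
pos 8: 3: miss, evict 9, frames {7,1,4,6,3}
At position 8, page 9 is evicted.

9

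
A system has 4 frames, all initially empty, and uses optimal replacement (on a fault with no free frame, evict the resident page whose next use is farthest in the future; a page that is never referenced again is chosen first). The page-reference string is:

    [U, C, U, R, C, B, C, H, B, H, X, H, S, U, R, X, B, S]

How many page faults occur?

8

U -> fault, frames (U)
C -> fault, frames (U C)
U -> hit
R -> fault, frames (U C R)
C -> hit
B -> fault, frames (U C R B)
C -> hit
H -> fault, evict C, frames (U R B H)
B -> hit
H -> hit
X -> fault, evict B, frames (U R H X)
H -> hit
S -> fault, evict H, frames (U R X S)
U -> hit
R -> hit
X -> hit
B -> fault, evict X, frames (U R S B)
S -> hit
Page faults: 8.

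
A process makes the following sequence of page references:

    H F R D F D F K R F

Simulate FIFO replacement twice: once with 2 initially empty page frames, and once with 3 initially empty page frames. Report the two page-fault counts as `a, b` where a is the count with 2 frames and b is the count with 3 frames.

2 frames: F F F F F . . F F F → 8 faults.
3 frames: F F F F . . . F . F → 6 faults.
6 < 8: adding a frame reduced faults, as is typical.

8, 6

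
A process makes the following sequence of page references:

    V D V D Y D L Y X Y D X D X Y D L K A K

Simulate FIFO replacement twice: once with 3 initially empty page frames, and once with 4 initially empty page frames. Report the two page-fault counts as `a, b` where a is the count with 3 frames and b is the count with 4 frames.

10, 7

3 frames: F F . . F . F . F . F . . . F . F F F . → 10 faults.
4 frames: F F . . F . F . F . . . . . . . . F F . → 7 faults.
7 < 10: adding a frame reduced faults, as is typical.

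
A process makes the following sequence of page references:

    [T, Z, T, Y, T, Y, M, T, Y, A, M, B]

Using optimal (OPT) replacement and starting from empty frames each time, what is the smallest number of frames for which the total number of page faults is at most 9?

2

f=1: 12 faults
f=2: 7 faults
f=3: 6 faults
f=4: 6 faults
f=5: 6 faults
f=6: 6 faults
Smallest f with faults ≤ 9 is 2.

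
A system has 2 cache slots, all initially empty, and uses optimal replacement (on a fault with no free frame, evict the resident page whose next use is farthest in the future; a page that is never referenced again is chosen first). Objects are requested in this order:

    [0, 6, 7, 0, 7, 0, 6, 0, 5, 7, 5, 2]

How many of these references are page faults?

0 -> fault, frames {0}
6 -> fault, frames {0,6}
7 -> fault, evict 6, frames {0,7}
0 -> hit
7 -> hit
0 -> hit
6 -> fault, evict 7, frames {0,6}
0 -> hit
5 -> fault, evict 6, frames {0,5}
7 -> fault, evict 0, frames {5,7}
5 -> hit
2 -> fault, evict 7, frames {5,2}
Page faults: 7.

7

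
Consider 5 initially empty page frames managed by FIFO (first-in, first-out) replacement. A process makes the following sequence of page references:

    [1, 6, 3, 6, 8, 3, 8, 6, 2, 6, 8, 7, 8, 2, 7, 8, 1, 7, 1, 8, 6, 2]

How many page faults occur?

1 -> miss, frames [1]
6 -> miss, frames [1, 6]
3 -> miss, frames [1, 6, 3]
6 -> hit
8 -> miss, frames [1, 6, 3, 8]
3 -> hit
8 -> hit
6 -> hit
2 -> miss, frames [1, 6, 3, 8, 2]
6 -> hit
8 -> hit
7 -> miss, evict 1, frames [6, 3, 8, 2, 7]
8 -> hit
2 -> hit
7 -> hit
8 -> hit
1 -> miss, evict 6, frames [3, 8, 2, 7, 1]
7 -> hit
1 -> hit
8 -> hit
6 -> miss, evict 3, frames [8, 2, 7, 1, 6]
2 -> hit
Page faults: 8.

8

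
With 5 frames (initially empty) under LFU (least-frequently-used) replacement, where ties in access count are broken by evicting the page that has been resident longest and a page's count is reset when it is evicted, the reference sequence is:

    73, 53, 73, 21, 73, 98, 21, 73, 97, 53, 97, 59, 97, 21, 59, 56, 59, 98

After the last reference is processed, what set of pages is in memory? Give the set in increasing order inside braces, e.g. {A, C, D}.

{21, 59, 73, 97, 98}

73 -> fault, frames (73)
53 -> fault, frames (73 53)
73 -> hit
21 -> fault, frames (73 53 21)
73 -> hit
98 -> fault, frames (73 53 21 98)
21 -> hit
73 -> hit
97 -> fault, frames (73 53 21 98 97)
53 -> hit
97 -> hit
59 -> fault, evict 98, frames (73 53 21 97 59)
97 -> hit
21 -> hit
59 -> hit
56 -> fault, evict 53, frames (73 21 97 59 56)
59 -> hit
98 -> fault, evict 56, frames (73 21 97 59 98)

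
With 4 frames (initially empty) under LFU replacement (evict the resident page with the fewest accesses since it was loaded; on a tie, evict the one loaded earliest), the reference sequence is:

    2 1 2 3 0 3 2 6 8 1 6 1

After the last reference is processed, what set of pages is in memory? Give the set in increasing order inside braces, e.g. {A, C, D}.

2 → fault, frames {2}
1 → fault, frames {2,1}
2 → hit
3 → fault, frames {2,1,3}
0 → fault, frames {2,1,3,0}
3 → hit
2 → hit
6 → fault, evict 1, frames {2,3,0,6}
8 → fault, evict 0, frames {2,3,6,8}
1 → fault, evict 6, frames {2,3,8,1}
6 → fault, evict 8, frames {2,3,1,6}
1 → hit

{1, 2, 3, 6}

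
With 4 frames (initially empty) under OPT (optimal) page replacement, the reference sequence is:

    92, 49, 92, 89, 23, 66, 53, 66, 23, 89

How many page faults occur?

92 -> fault, frames (92)
49 -> fault, frames (92 49)
92 -> hit
89 -> fault, frames (92 49 89)
23 -> fault, frames (92 49 89 23)
66 -> fault, evict 49, frames (92 89 23 66)
53 -> fault, evict 92, frames (89 23 66 53)
66 -> hit
23 -> hit
89 -> hit
Page faults: 6.

6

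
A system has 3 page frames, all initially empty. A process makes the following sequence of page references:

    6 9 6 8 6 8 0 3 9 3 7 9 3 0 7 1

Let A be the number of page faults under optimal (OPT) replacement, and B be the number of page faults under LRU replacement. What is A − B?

Under OPT: F F . F . . F F . . F . . F . F → 8 faults.
Under LRU: F F . F . . F F F . F . . F F F → 10 faults.
A − B = 8 − 10 = -2.

-2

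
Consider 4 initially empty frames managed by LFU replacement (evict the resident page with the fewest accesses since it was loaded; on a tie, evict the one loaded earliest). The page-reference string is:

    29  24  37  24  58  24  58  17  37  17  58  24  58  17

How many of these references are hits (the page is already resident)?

9

29 -> fault, frames (29)
24 -> fault, frames (29 24)
37 -> fault, frames (29 24 37)
24 -> hit
58 -> fault, frames (29 24 37 58)
24 -> hit
58 -> hit
17 -> fault, evict 29, frames (24 37 58 17)
37 -> hit
17 -> hit
58 -> hit
24 -> hit
58 -> hit
17 -> hit
Hits: 9.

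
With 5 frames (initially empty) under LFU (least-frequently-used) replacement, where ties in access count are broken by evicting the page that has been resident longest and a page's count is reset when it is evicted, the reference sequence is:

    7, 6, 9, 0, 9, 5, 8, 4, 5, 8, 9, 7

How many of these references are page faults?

7: miss, frames [7]
6: miss, frames [7, 6]
9: miss, frames [7, 6, 9]
0: miss, frames [7, 6, 9, 0]
9: hit
5: miss, frames [7, 6, 9, 0, 5]
8: miss, evict 7, frames [6, 9, 0, 5, 8]
4: miss, evict 6, frames [9, 0, 5, 8, 4]
5: hit
8: hit
9: hit
7: miss, evict 0, frames [9, 5, 8, 4, 7]
Page faults: 8.

8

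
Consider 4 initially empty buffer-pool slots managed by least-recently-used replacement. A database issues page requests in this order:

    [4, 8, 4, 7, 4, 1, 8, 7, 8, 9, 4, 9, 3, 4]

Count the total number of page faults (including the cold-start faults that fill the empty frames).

7

4 → miss, frames {4}
8 → miss, frames {4,8}
4 → hit
7 → miss, frames {8,4,7}
4 → hit
1 → miss, frames {8,7,4,1}
8 → hit
7 → hit
8 → hit
9 → miss, evict 4, frames {1,7,8,9}
4 → miss, evict 1, frames {7,8,9,4}
9 → hit
3 → miss, evict 7, frames {8,4,9,3}
4 → hit
Page faults: 7.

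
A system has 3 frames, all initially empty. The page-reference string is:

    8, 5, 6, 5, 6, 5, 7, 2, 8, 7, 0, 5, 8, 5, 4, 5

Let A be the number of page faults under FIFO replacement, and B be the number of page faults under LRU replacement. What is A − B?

-1

Under FIFO: F F F . . . F F F . F F . . F . → 9 faults.
Under LRU: F F F . . . F F F . F F F . F . → 10 faults.
A − B = 9 − 10 = -1.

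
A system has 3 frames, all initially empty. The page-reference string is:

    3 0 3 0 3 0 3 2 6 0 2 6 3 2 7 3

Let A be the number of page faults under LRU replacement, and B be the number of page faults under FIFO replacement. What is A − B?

1

Under LRU: F F . . . . . F F F . . F . F . → 7 faults.
Under FIFO: F F . . . . . F F . . . F . F . → 6 faults.
A − B = 7 − 6 = 1.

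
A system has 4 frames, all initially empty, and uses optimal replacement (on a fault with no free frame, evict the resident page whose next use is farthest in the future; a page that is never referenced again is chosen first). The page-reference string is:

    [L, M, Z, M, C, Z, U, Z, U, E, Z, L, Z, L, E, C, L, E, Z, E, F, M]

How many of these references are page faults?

8

L: fault, frames (L)
M: fault, frames (L M)
Z: fault, frames (L M Z)
M: hit
C: fault, frames (L M Z C)
Z: hit
U: fault, evict M, frames (L Z C U)
Z: hit
U: hit
E: fault, evict U, frames (L Z C E)
Z: hit
L: hit
Z: hit
L: hit
E: hit
C: hit
L: hit
E: hit
Z: hit
E: hit
F: fault, evict E, frames (L Z C F)
M: fault, evict F, frames (L Z C M)
Page faults: 8.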